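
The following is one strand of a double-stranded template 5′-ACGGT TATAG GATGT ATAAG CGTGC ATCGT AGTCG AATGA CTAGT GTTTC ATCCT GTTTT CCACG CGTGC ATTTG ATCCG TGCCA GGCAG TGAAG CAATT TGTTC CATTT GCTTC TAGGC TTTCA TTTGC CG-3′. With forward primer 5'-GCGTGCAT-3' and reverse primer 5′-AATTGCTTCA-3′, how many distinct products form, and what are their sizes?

The forward primer GCGTGCAT matches the top strand at positions 20–27, 65–72.
The reverse primer's reverse complement is TGAAGCAATT, matching at positions 91–100.
Each forward site pairs with the reverse site to give a product ending at position 100: sizes 81, 36 bp.

Two products: 81 bp, 36 bp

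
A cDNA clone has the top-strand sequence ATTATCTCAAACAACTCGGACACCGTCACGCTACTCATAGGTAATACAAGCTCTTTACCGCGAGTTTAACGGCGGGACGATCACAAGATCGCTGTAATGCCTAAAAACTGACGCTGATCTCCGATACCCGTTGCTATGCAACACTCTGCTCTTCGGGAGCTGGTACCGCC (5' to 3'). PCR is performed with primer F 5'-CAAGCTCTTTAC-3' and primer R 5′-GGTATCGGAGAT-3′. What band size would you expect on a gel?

Scanning the template, CAAGCTCTTTAC occurs at positions 47–58; this primer anneals to the bottom strand there with its 3' end pointing downstream.
Taking the reverse complement of GGTATCGGAGAT gives ATCTCCGATACC, found at positions 117–128 on the template; the primer anneals here to the top strand with its 3' end pointing upstream.
The product runs from position 47 to position 128, so its length is 128 − 47 + 1 = 82 bp.

82 bp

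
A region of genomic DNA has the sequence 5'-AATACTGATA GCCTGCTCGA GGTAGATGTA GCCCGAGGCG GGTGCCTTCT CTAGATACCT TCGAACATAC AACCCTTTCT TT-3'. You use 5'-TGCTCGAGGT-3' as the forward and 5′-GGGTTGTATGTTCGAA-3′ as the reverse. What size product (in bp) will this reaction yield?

62 bp

Forward primer TGCTCGAGGT is found on the top strand at positions 14–23.
The reverse primer's reverse complement is TTCGAACATACAACCC, which matches the template at positions 60–75.
The product runs from position 14 to position 75, so its length is 75 − 14 + 1 = 62 bp.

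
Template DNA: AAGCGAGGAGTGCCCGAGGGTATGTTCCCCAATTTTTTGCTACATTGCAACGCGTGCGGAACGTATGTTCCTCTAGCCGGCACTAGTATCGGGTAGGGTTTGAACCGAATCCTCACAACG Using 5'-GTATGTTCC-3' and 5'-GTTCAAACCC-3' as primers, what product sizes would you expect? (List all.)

86 bp, 43 bp

The forward primer GTATGTTCC matches the top strand at positions 20–28, 63–71.
The reverse primer's reverse complement is GGGTTTGAAC, matching at positions 96–105.
Each forward site pairs with the reverse site to give a product ending at position 105: sizes 86, 43 bp.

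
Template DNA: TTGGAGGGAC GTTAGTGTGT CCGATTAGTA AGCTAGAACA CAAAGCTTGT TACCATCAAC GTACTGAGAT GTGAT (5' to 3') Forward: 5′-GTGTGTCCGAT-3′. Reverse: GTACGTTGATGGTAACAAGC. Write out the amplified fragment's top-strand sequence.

Forward primer GTGTGTCCGAT is found on the top strand at positions 15–25.
Taking the reverse complement of GTACGTTGATGGTAACAAGC gives GCTTGTTACCATCAACGTAC, found at positions 45–64 on the template; the primer anneals here to the top strand with its 3' end pointing upstream.
The product is the template from position 15 through 64 (50 bp).

5'-GTGTGTCCGATTAGTAAGCTAGAACACAAAGCTTGTTACCATCAACGTAC-3'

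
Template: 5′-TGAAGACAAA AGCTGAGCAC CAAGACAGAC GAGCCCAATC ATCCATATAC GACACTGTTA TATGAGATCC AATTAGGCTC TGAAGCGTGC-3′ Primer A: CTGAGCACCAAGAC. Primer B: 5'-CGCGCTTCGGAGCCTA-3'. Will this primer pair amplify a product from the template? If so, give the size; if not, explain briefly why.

No product — primer B has no binding site in the template.

Primer B (CGCGCTTCGGAGCCTA) does not match the top strand, and its reverse complement TAGGCTCCGAAGCGCG does not match either.
With no annealing site for primer B, no amplification occurs.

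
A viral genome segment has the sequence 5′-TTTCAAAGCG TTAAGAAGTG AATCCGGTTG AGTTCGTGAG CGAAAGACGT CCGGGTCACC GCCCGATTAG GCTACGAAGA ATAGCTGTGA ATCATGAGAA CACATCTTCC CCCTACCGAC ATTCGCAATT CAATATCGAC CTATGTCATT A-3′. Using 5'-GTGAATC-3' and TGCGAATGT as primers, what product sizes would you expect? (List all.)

The forward primer GTGAATC matches the top strand at positions 18–24, 87–93.
The reverse primer's reverse complement is ACATTCGCA, matching at positions 119–127.
Each forward site pairs with the reverse site to give a product ending at position 127: sizes 110, 41 bp.

110 bp, 41 bp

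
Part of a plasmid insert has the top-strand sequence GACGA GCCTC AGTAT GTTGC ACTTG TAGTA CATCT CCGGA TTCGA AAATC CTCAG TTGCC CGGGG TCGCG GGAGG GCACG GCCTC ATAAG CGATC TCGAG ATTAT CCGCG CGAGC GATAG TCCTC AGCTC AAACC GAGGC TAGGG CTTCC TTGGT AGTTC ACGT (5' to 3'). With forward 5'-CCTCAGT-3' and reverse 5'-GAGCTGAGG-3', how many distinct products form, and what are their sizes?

Two products: 124 bp, 81 bp

The forward primer CCTCAGT matches the top strand at positions 7–13, 50–56.
The reverse primer's reverse complement is CCTCAGCTC, matching at positions 122–130.
Each forward site pairs with the reverse site to give a product ending at position 130: sizes 124, 81 bp.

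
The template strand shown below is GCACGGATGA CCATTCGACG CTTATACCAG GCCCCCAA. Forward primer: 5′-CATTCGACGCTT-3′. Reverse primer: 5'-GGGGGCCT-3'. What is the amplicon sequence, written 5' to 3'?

Forward primer CATTCGACGCTT is found on the top strand at positions 12–23.
The reverse primer's reverse complement is AGGCCCCC, which matches the template at positions 29–36.
The product is the template from position 12 through 36 (25 bp).

5'-CATTCGACGCTTATACCAGGCCCCC-3'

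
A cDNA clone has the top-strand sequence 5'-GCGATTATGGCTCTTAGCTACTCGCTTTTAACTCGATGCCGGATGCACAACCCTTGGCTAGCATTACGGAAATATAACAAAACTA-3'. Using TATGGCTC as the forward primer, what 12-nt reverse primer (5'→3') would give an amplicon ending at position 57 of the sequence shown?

5'-CCAAGGGTTGTG-3'

The forward primer binds at positions 6–13; the product's 3' end on the top strand is position 57.
The reverse primer anneals to the top strand over positions 46–57, i.e. to CACAACCCTTGG.
Its sequence written 5'→3' is the reverse complement: CCAAGGGTTGTG.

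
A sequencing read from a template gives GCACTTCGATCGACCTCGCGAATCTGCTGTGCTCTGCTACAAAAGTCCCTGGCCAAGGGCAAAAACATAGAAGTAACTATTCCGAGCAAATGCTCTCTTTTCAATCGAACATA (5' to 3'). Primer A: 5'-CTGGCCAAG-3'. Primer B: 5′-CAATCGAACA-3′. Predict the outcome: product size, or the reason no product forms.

No product — both primers anneal to the same strand and extend in the same direction.

Primer A (CTGGCCAAG) matches the top strand at positions 49–57 (3' end points downstream).
Primer B (CAATCGAACA) also matches the top strand directly, at positions 102–111 — its reverse complement TGTTCGATTG is not present.
Both primers anneal to the bottom strand with 3' ends pointing the same way, so neither can prime synthesis back toward the other.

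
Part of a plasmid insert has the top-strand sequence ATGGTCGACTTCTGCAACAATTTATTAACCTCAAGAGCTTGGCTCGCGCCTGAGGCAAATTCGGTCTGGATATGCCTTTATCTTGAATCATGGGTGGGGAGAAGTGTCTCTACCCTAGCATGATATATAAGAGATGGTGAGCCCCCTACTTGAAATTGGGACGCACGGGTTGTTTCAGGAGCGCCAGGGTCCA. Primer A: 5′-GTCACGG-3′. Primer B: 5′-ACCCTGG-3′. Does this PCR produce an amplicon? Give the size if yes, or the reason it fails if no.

No product — primer A has no binding site in the template.

Primer A (GTCACGG) does not match the top strand, and its reverse complement CCGTGAC does not match either.
With no annealing site for primer A, no amplification occurs.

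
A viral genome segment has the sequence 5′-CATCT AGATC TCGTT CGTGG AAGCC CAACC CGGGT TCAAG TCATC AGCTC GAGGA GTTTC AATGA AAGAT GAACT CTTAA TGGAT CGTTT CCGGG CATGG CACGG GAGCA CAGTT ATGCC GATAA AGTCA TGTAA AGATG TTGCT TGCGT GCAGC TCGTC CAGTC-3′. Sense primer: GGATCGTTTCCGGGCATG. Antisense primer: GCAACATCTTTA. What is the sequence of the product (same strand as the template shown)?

Scanning the template, GGATCGTTTCCGGGCATG occurs at positions 82–99; this primer anneals to the bottom strand there with its 3' end pointing downstream.
Taking the reverse complement of GCAACATCTTTA gives TAAAGATGTTGC, found at positions 133–144 on the template; the primer anneals here to the top strand with its 3' end pointing upstream.
The product is the template from position 82 through 144 (63 bp).

5'-GGATCGTTTCCGGGCATGGCACGGGAGCACAGTTATGCCGATAAAGTCATGTAAAGATGTTGC-3'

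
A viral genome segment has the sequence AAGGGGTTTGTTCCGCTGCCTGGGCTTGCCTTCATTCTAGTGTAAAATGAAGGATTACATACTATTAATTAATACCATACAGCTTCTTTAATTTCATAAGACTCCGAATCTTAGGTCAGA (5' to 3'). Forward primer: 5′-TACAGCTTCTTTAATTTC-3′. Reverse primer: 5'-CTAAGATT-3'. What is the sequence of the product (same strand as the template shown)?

5'-TACAGCTTCTTTAATTTCATAAGACTCCGAATCTTAG-3'

Forward primer TACAGCTTCTTTAATTTC is found on the top strand at positions 78–95.
Taking the reverse complement of CTAAGATT gives AATCTTAG, found at positions 107–114 on the template; the primer anneals here to the top strand with its 3' end pointing upstream.
The product is the template from position 78 through 114 (37 bp).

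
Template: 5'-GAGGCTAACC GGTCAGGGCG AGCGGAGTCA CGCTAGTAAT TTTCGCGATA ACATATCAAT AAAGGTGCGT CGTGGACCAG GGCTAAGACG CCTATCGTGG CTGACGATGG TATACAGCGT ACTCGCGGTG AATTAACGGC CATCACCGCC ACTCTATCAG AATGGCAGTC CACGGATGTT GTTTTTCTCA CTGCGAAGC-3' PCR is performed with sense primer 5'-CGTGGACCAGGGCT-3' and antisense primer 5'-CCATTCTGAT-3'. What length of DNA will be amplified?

Scanning the template, CGTGGACCAGGGCT occurs at positions 71–84; this primer anneals to the bottom strand there with its 3' end pointing downstream.
Taking the reverse complement of CCATTCTGAT gives ATCAGAATGG, found at positions 156–165 on the template; the primer anneals here to the top strand with its 3' end pointing upstream.
The product runs from position 71 to position 165, so its length is 165 − 71 + 1 = 95 bp.

95 bp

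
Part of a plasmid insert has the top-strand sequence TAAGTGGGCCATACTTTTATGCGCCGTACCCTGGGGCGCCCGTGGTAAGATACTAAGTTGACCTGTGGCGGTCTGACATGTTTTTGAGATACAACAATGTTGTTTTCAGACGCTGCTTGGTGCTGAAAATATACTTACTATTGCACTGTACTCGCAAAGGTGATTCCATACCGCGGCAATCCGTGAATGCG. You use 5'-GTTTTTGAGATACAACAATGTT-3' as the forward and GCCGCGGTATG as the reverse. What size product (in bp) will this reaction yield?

Forward primer GTTTTTGAGATACAACAATGTT is found on the top strand at positions 80–101.
Taking the reverse complement of GCCGCGGTATG gives CATACCGCGGC, found at positions 167–177 on the template; the primer anneals here to the top strand with its 3' end pointing upstream.
Amplicon spans positions 80–177: 98 bp.

98 bp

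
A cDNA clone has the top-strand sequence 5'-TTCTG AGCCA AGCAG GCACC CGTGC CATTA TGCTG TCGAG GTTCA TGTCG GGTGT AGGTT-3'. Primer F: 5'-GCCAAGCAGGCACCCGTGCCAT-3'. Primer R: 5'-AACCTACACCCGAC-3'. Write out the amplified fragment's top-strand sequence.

Forward primer GCCAAGCAGGCACCCGTGCCAT is found on the top strand at positions 7–28.
Taking the reverse complement of AACCTACACCCGAC gives GTCGGGTGTAGGTT, found at positions 47–60 on the template; the primer anneals here to the top strand with its 3' end pointing upstream.
The product is the template from position 7 through 60 (54 bp).

5'-GCCAAGCAGGCACCCGTGCCATTATGCTGTCGAGGTTCATGTCGGGTGTAGGTT-3'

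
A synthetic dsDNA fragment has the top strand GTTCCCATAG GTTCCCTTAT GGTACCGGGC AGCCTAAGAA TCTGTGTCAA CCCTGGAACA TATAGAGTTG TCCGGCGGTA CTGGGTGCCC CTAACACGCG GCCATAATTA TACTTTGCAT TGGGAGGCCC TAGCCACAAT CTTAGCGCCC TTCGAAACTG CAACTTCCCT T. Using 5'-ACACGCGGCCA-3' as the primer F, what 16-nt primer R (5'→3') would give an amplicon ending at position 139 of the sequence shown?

5'-TTGTGGCTAGGGCCTC-3'

The forward primer binds at positions 94–104; the product's 3' end on the top strand is position 139.
The reverse primer anneals to the top strand over positions 124–139, i.e. to GAGGCCCTAGCCACAA.
Its sequence written 5'→3' is the reverse complement: TTGTGGCTAGGGCCTC.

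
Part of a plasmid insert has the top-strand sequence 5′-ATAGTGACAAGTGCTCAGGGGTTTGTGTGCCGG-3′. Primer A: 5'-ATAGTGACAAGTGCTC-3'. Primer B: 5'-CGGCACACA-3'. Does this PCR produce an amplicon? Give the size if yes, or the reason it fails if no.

Primer A (ATAGTGACAAGTGCTC) matches the top strand at positions 1–16; it acts as a forward primer.
Primer B's reverse complement is TGTGTGCCG, matching the top strand at positions 24–32; it acts as a reverse primer.
The 3' ends face each other across positions 1–32, giving a 32 bp product.

Yes — a 32 bp product.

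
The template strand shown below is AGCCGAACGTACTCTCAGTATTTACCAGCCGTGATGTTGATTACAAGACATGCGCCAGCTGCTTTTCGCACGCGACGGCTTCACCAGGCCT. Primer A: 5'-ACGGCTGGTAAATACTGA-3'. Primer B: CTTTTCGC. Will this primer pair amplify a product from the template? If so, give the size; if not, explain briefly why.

Primer A (ACGGCTGGTAAATACTGA) has reverse complement TCAGTATTTACCAGCCGT, which matches the top strand at positions 15–32; primer A anneals to the top strand there with its 3' end pointing upstream toward position 15.
Primer B (CTTTTCGC) matches the top strand directly at positions 62–69; it anneals to the bottom strand with its 3' end pointing downstream toward position 69.
The 3' ends diverge (primer A extends toward position 1, primer B toward position 91), so the primers never converge on a shared product.

No product — the primers' 3' ends point away from each other.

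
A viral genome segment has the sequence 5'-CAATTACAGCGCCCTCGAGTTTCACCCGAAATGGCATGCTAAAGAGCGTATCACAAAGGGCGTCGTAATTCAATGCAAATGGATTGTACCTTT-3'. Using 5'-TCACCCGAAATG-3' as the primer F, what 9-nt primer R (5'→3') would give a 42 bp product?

5'-ACGCCCTTT-3'

The forward primer binds at positions 22–33, so a 42 bp product ends at position 22 + 42 − 1 = 63.
The reverse primer anneals to the top strand over positions 55–63, i.e. to AAAGGGCGT.
Its sequence written 5'→3' is the reverse complement: ACGCCCTTT.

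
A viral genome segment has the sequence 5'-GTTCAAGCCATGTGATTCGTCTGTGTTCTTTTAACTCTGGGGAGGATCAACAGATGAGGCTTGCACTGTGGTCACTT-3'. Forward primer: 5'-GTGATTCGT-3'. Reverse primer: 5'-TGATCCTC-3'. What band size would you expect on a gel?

38 bp

Scanning the template, GTGATTCGT occurs at positions 12–20; this primer anneals to the bottom strand there with its 3' end pointing downstream.
The reverse primer's reverse complement is GAGGATCA, which matches the template at positions 42–49.
Amplicon spans positions 12–49: 38 bp.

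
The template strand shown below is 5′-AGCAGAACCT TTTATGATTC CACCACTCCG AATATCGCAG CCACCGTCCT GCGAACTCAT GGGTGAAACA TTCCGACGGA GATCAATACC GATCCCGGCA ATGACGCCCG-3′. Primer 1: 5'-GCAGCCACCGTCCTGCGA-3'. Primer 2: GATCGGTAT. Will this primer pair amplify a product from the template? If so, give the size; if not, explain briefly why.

Primer 1 (GCAGCCACCGTCCTGCGA) matches the top strand at positions 37–54; it acts as a forward primer.
Primer 2's reverse complement is ATACCGATC, matching the top strand at positions 86–94; it acts as a reverse primer.
The 3' ends face each other across positions 37–94, giving a 58 bp product.

Yes — a 58 bp product.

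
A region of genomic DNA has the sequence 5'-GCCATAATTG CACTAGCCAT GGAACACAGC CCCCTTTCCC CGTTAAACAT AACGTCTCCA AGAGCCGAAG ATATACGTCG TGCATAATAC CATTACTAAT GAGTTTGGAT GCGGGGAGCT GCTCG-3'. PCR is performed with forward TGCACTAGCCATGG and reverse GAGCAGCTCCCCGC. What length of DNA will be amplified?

Scanning the template, TGCACTAGCCATGG occurs at positions 9–22; this primer anneals to the bottom strand there with its 3' end pointing downstream.
The reverse primer's reverse complement is GCGGGGAGCTGCTC, which matches the template at positions 111–124.
Amplicon spans positions 9–124: 116 bp.

116 bp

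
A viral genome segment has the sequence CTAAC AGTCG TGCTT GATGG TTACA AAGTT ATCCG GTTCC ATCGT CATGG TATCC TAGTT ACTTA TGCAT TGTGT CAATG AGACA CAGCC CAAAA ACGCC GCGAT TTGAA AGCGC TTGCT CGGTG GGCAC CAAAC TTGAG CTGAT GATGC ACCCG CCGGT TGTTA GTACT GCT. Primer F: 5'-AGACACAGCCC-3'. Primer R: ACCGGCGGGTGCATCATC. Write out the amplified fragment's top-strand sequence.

The forward primer matches the template at positions 81–91.
Taking the reverse complement of ACCGGCGGGTGCATCATC gives GATGATGCACCCGCCGGT, found at positions 143–160 on the template; the primer anneals here to the top strand with its 3' end pointing upstream.
The product is the template from position 81 through 160 (80 bp).

5'-AGACACAGCCCAAAAACGCCGCGATTTGAAAGCGCTTGCTCGGTGGGCACCAAACTTGAGCTGATGATGCACCCGCCGGT-3'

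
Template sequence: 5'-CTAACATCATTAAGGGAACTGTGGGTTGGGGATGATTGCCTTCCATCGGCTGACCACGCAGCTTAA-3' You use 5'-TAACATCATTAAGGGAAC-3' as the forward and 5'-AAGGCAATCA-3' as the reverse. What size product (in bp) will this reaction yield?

Forward primer TAACATCATTAAGGGAAC is found on the top strand at positions 2–19.
Taking the reverse complement of AAGGCAATCA gives TGATTGCCTT, found at positions 33–42 on the template; the primer anneals here to the top strand with its 3' end pointing upstream.
Amplicon spans positions 2–42: 41 bp.

41 bp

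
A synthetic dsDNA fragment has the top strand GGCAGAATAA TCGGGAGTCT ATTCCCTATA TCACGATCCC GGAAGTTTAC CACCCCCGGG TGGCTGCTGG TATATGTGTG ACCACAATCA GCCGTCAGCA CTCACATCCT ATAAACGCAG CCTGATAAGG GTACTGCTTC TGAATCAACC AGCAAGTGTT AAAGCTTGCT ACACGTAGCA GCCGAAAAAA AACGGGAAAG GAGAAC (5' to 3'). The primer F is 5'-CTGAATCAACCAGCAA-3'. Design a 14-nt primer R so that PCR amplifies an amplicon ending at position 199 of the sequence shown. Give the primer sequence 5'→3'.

The forward primer binds at positions 140–155; the product's 3' end on the top strand is position 199.
The reverse primer anneals to the top strand over positions 186–199, i.e. to AAAAAAACGGGAAA.
Its sequence written 5'→3' is the reverse complement: TTTCCCGTTTTTTT.

5'-TTTCCCGTTTTTTT-3'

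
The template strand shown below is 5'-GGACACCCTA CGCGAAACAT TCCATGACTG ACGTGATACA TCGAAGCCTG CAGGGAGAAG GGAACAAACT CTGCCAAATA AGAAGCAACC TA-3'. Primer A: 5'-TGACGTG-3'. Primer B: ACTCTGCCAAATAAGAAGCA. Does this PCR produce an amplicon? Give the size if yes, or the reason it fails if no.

No product — both primers anneal to the same strand and extend in the same direction.

Primer A (TGACGTG) matches the top strand at positions 29–35 (3' end points downstream).
Primer B (ACTCTGCCAAATAAGAAGCA) also matches the top strand directly, at positions 68–87 — its reverse complement TGCTTCTTATTTGGCAGAGT is not present.
Both primers anneal to the bottom strand with 3' ends pointing the same way, so neither can prime synthesis back toward the other.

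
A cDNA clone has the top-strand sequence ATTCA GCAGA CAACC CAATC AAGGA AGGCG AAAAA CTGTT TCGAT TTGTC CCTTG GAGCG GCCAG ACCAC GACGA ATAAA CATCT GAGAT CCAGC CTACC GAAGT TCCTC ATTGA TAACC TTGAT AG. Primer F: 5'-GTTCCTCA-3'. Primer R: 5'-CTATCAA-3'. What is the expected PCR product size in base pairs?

24 bp

The forward primer matches the template at positions 104–111.
Taking the reverse complement of CTATCAA gives TTGATAG, found at positions 121–127 on the template; the primer anneals here to the top strand with its 3' end pointing upstream.
Amplicon spans positions 104–127: 24 bp.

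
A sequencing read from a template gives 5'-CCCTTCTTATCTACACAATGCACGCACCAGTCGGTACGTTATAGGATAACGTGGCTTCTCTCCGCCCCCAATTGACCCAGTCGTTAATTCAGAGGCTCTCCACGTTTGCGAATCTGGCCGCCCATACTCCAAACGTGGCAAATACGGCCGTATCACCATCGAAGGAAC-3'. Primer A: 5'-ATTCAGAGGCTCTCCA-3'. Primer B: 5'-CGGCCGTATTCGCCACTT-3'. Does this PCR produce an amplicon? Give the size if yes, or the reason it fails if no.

Primer B (CGGCCGTATTCGCCACTT) does not match the top strand, and its reverse complement AAGTGGCGAATACGGCCG does not match either.
With no annealing site for primer B, no amplification occurs.

No product — primer B has no binding site in the template.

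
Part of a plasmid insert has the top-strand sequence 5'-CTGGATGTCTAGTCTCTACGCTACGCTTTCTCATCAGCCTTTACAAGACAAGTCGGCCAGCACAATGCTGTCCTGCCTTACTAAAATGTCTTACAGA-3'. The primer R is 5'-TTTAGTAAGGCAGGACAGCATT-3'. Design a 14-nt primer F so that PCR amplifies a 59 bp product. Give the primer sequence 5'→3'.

5'-TTTCTCATCAGCCT-3'

The reverse primer's reverse complement AATGCTGTCCTGCCTTACTAAA matches the template at positions 64–85, so the product ends at position 85.
A 59 bp product then starts at position 85 − 59 + 1 = 27.
The forward primer is identical to the top strand there: TTTCTCATCAGCCT.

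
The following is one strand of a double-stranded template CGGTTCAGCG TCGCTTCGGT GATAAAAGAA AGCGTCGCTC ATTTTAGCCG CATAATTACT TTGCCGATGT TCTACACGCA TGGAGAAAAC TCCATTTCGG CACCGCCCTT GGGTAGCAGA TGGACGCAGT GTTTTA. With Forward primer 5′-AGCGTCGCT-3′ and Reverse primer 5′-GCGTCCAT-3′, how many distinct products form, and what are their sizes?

The forward primer AGCGTCGCT matches the top strand at positions 7–15, 31–39.
The reverse primer's reverse complement is ATGGACGC, matching at positions 120–127.
Each forward site pairs with the reverse site to give a product ending at position 127: sizes 121, 97 bp.

Two products: 121 bp, 97 bp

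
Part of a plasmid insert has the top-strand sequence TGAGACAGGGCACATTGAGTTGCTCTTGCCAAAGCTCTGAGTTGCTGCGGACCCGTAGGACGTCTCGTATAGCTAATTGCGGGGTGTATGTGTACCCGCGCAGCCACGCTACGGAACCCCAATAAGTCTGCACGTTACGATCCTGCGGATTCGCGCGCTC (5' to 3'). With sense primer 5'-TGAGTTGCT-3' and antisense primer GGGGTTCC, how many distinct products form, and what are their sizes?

The forward primer TGAGTTGCT matches the top strand at positions 16–24, 38–46.
The reverse primer's reverse complement is GGAACCCC, matching at positions 113–120.
Each forward site pairs with the reverse site to give a product ending at position 120: sizes 105, 83 bp.

Two products: 105 bp, 83 bp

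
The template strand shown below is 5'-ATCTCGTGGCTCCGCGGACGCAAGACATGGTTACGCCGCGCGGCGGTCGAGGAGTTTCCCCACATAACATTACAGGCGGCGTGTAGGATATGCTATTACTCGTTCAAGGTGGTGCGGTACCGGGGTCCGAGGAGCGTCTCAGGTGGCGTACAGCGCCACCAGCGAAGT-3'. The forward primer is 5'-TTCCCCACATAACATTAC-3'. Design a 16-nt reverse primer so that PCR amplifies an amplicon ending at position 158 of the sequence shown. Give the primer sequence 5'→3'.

The forward primer binds at positions 56–73; the product's 3' end on the top strand is position 158.
The reverse primer anneals to the top strand over positions 143–158, i.e. to GTGGCGTACAGCGCCA.
Its sequence written 5'→3' is the reverse complement: TGGCGCTGTACGCCAC.

5'-TGGCGCTGTACGCCAC-3'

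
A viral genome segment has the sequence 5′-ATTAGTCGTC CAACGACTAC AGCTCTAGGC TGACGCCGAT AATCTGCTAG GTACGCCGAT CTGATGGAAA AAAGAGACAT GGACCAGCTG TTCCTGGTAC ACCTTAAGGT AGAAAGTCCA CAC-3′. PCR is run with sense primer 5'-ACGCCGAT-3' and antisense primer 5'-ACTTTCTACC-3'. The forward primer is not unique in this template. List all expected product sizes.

The forward primer ACGCCGAT matches the top strand at positions 33–40, 53–60.
The reverse primer's reverse complement is GGTAGAAAGT, matching at positions 108–117.
Each forward site pairs with the reverse site to give a product ending at position 117: sizes 85, 65 bp.

85 bp, 65 bp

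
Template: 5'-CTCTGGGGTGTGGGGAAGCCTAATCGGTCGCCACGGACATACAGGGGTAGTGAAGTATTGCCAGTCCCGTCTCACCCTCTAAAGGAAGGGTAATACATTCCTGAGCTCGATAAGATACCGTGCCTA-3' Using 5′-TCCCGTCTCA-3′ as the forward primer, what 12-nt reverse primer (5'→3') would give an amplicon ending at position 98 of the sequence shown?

The forward primer binds at positions 65–74; the product's 3' end on the top strand is position 98.
The reverse primer anneals to the top strand over positions 87–98, i.e. to AGGGTAATACAT.
Its sequence written 5'→3' is the reverse complement: ATGTATTACCCT.

5'-ATGTATTACCCT-3'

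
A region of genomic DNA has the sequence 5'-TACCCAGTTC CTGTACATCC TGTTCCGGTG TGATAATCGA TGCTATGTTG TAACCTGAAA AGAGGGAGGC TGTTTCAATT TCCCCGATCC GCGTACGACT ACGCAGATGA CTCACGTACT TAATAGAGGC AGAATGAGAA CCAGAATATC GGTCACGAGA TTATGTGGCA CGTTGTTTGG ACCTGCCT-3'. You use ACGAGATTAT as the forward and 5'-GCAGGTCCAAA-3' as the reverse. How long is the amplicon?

Scanning the template, ACGAGATTAT occurs at positions 155–164; this primer anneals to the bottom strand there with its 3' end pointing downstream.
The reverse primer's reverse complement is TTTGGACCTGC, which matches the template at positions 176–186.
Product length = (reverse-primer end) − (forward-primer start) + 1 = 186 − 155 + 1 = 32 bp.

32 bp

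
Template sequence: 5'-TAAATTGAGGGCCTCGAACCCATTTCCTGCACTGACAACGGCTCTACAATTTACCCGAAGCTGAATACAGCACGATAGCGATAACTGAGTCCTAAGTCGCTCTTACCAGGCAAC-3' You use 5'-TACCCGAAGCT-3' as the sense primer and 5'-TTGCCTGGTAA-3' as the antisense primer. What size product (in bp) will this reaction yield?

Forward primer TACCCGAAGCT is found on the top strand at positions 52–62.
Reverse complement of the reverse primer: TTACCAGGCAA. This occurs on the top strand at positions 103–113.
Product length = (reverse-primer end) − (forward-primer start) + 1 = 113 − 52 + 1 = 62 bp.

62 bp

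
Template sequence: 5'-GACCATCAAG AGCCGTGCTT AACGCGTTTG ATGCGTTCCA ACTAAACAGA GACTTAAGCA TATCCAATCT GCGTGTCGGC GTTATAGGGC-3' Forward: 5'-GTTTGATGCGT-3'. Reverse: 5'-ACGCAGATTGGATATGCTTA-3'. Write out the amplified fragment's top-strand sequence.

Forward primer GTTTGATGCGT is found on the top strand at positions 26–36.
The reverse primer's reverse complement is TAAGCATATCCAATCTGCGT, which matches the template at positions 55–74.
The product is the template from position 26 through 74 (49 bp).

5'-GTTTGATGCGTTCCAACTAAACAGAGACTTAAGCATATCCAATCTGCGT-3'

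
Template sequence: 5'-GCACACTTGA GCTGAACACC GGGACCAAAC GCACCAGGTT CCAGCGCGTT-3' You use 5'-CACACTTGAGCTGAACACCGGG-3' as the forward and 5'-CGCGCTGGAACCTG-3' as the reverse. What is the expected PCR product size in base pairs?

Forward primer CACACTTGAGCTGAACACCGGG is found on the top strand at positions 2–23.
The reverse primer's reverse complement is CAGGTTCCAGCGCG, which matches the template at positions 35–48.
Product length = (reverse-primer end) − (forward-primer start) + 1 = 48 − 2 + 1 = 47 bp.

47 bp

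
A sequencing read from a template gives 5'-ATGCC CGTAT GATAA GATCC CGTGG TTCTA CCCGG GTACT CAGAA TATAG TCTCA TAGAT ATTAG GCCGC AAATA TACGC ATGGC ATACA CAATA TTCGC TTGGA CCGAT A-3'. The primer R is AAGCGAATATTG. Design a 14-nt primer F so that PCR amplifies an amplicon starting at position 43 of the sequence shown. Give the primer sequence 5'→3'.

The reverse primer's reverse complement CAATATTCGCTT matches the template at positions 91–102; the product starts at position 43.
The forward primer is identical to the top strand over positions 43–56: GAATATAGTCTCAT.

5'-GAATATAGTCTCAT-3'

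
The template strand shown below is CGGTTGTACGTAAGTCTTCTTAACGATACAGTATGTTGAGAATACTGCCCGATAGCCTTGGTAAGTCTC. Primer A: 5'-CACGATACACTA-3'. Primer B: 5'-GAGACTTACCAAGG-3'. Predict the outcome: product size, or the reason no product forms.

No product — primer A has no binding site in the template.

Primer A (CACGATACACTA) does not match the top strand, and its reverse complement TAGTGTATCGTG does not match either.
With no annealing site for primer A, no amplification occurs.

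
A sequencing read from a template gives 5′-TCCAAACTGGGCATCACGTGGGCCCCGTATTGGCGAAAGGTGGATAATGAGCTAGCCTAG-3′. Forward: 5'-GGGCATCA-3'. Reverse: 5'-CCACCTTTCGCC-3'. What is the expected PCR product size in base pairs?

35 bp

Scanning the template, GGGCATCA occurs at positions 9–16; this primer anneals to the bottom strand there with its 3' end pointing downstream.
The reverse primer's reverse complement is GGCGAAAGGTGG, which matches the template at positions 32–43.
The product runs from position 9 to position 43, so its length is 43 − 9 + 1 = 35 bp.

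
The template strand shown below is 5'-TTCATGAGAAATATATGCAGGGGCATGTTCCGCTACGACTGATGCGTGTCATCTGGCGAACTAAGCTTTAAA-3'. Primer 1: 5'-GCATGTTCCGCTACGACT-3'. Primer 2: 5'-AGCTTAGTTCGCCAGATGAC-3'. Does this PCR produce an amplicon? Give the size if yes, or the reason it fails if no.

Yes — a 45 bp product.

Primer 1 (GCATGTTCCGCTACGACT) matches the top strand at positions 23–40; it acts as a forward primer.
Primer 2's reverse complement is GTCATCTGGCGAACTAAGCT, matching the top strand at positions 48–67; it acts as a reverse primer.
The 3' ends face each other across positions 23–67, giving a 45 bp product.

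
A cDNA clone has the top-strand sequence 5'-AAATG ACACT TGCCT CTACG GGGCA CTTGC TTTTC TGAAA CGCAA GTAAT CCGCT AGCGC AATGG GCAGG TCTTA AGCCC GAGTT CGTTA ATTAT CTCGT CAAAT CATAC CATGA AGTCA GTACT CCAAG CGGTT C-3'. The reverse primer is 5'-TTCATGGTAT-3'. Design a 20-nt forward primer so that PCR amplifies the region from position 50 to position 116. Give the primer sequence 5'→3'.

The reverse primer's reverse complement ATACCATGAA matches the template at positions 107–116; the product starts at position 50.
The forward primer is identical to the top strand over positions 50–69: TCCGCTAGCGCAATGGGCAG.

5'-TCCGCTAGCGCAATGGGCAG-3'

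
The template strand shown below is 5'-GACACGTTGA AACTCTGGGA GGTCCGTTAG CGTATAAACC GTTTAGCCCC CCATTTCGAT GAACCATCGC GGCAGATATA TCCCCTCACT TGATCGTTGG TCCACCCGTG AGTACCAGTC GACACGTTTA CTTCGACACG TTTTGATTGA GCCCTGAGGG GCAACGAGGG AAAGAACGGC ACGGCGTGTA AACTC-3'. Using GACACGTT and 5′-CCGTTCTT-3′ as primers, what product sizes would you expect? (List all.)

179 bp, 59 bp, 45 bp

The forward primer GACACGTT matches the top strand at positions 1–8, 121–128, 135–142.
The reverse primer's reverse complement is AAGAACGG, matching at positions 172–179.
Each forward site pairs with the reverse site to give a product ending at position 179: sizes 179, 59, 45 bp.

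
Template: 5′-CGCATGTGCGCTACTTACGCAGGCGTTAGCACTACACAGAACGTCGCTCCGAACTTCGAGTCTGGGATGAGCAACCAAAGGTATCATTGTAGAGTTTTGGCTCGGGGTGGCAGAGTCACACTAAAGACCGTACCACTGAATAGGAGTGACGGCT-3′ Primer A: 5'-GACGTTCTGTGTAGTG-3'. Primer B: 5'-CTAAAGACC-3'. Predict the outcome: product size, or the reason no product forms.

No product — the primers' 3' ends point away from each other.

Primer A (GACGTTCTGTGTAGTG) has reverse complement CACTACACAGAACGTC, which matches the top strand at positions 30–45; primer A anneals to the top strand there with its 3' end pointing upstream toward position 30.
Primer B (CTAAAGACC) matches the top strand directly at positions 121–129; it anneals to the bottom strand with its 3' end pointing downstream toward position 129.
The 3' ends diverge (primer A extends toward position 1, primer B toward position 154), so the primers never converge on a shared product.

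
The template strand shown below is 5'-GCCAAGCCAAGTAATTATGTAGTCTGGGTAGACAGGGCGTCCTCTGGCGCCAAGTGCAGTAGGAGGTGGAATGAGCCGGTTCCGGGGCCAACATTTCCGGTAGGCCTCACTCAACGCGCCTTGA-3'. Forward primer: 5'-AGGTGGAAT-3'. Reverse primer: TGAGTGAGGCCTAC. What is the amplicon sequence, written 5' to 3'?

Forward primer AGGTGGAAT is found on the top strand at positions 64–72.
Reverse complement of the reverse primer: GTAGGCCTCACTCA. This occurs on the top strand at positions 100–113.
The product is the template from position 64 through 113 (50 bp).

5'-AGGTGGAATGAGCCGGTTCCGGGGCCAACATTTCCGGTAGGCCTCACTCA-3'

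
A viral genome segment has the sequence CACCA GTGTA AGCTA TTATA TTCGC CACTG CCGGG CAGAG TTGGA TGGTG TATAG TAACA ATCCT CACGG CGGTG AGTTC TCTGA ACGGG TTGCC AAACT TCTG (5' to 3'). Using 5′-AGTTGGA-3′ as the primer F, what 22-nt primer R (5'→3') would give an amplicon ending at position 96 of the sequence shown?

5'-TGGCAACCCGTTCAGAGAACTC-3'

The forward primer binds at positions 39–45; the product's 3' end on the top strand is position 96.
The reverse primer anneals to the top strand over positions 75–96, i.e. to GAGTTCTCTGAACGGGTTGCCA.
Its sequence written 5'→3' is the reverse complement: TGGCAACCCGTTCAGAGAACTC.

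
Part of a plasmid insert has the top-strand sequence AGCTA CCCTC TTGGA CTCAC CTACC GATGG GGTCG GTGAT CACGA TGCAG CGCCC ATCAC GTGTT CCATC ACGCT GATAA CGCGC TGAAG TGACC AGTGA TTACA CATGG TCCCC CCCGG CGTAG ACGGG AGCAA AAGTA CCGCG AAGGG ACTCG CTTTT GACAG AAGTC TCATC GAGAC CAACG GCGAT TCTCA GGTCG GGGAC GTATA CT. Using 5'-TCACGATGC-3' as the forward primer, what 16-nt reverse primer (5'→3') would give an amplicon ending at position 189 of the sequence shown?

The forward primer binds at positions 40–48; the product's 3' end on the top strand is position 189.
The reverse primer anneals to the top strand over positions 174–189, i.e. to TCGAGACCAACGGCGA.
Its sequence written 5'→3' is the reverse complement: TCGCCGTTGGTCTCGA.

5'-TCGCCGTTGGTCTCGA-3'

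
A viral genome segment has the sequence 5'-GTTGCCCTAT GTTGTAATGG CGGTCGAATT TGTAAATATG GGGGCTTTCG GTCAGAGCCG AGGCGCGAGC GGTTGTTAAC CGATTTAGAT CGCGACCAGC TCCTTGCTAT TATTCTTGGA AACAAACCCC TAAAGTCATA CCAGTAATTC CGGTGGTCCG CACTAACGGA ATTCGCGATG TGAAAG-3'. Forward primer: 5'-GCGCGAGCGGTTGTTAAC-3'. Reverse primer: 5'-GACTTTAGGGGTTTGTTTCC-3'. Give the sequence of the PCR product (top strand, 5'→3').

Scanning the template, GCGCGAGCGGTTGTTAAC occurs at positions 63–80; this primer anneals to the bottom strand there with its 3' end pointing downstream.
Taking the reverse complement of GACTTTAGGGGTTTGTTTCC gives GGAAACAAACCCCTAAAGTC, found at positions 118–137 on the template; the primer anneals here to the top strand with its 3' end pointing upstream.
The product is the template from position 63 through 137 (75 bp).

5'-GCGCGAGCGGTTGTTAACCGATTTAGATCGCGACCAGCTCCTTGCTATTATTCTTGGAAACAAACCCCTAAAGTC-3'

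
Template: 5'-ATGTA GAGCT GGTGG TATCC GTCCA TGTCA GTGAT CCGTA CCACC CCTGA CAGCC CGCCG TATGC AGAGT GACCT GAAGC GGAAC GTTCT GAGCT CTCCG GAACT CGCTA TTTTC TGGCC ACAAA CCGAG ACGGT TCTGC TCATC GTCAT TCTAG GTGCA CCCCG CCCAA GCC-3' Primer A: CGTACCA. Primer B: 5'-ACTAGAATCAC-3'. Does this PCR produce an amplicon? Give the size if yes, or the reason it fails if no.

Primer B (ACTAGAATCAC) does not match the top strand, and its reverse complement GTGATTCTAGT does not match either.
With no annealing site for primer B, no amplification occurs.

No product — primer B has no binding site in the template.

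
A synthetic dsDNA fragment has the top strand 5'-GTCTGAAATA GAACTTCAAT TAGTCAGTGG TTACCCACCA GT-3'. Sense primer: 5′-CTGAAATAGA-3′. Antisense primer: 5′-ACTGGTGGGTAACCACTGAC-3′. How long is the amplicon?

40 bp

Scanning the template, CTGAAATAGA occurs at positions 3–12; this primer anneals to the bottom strand there with its 3' end pointing downstream.
The reverse primer's reverse complement is GTCAGTGGTTACCCACCAGT, which matches the template at positions 23–42.
Product length = (reverse-primer end) − (forward-primer start) + 1 = 42 − 3 + 1 = 40 bp.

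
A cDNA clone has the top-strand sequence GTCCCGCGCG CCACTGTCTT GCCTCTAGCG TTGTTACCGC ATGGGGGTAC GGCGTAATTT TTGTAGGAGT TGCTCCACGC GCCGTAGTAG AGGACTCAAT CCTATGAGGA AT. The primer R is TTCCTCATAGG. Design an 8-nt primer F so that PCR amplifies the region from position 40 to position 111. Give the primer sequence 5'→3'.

The reverse primer's reverse complement CCTATGAGGAA matches the template at positions 101–111; the product starts at position 40.
The forward primer is identical to the top strand over positions 40–47: CATGGGGG.

5'-CATGGGGG-3'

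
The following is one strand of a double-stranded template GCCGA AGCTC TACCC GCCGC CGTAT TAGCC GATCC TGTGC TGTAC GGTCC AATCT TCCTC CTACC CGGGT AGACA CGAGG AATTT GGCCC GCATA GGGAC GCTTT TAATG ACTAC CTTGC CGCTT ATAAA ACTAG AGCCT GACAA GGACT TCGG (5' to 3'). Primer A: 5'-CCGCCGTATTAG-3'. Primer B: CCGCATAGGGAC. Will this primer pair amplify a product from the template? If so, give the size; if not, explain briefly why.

Primer A (CCGCCGTATTAG) matches the top strand at positions 17–28 (3' end points downstream).
Primer B (CCGCATAGGGAC) also matches the top strand directly, at positions 89–100 — its reverse complement GTCCCTATGCGG is not present.
Both primers anneal to the bottom strand with 3' ends pointing the same way, so neither can prime synthesis back toward the other.

No product — both primers anneal to the same strand and extend in the same direction.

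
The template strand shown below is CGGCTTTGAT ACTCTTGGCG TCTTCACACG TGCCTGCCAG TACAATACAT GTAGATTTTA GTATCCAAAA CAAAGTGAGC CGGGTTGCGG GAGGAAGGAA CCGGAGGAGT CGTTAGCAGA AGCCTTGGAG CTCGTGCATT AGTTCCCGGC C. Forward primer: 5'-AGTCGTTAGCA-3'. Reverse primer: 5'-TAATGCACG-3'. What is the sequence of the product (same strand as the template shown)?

The forward primer matches the template at positions 108–118.
Taking the reverse complement of TAATGCACG gives CGTGCATTA, found at positions 133–141 on the template; the primer anneals here to the top strand with its 3' end pointing upstream.
The product is the template from position 108 through 141 (34 bp).

5'-AGTCGTTAGCAGAAGCCTTGGAGCTCGTGCATTA-3'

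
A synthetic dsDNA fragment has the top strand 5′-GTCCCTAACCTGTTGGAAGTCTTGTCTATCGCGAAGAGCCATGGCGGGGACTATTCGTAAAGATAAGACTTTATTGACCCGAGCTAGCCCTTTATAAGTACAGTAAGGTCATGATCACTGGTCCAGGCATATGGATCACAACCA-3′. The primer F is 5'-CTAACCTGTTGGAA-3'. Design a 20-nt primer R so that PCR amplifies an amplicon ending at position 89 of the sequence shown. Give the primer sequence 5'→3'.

5'-GGCTAGCTCGGGTCAATAAA-3'

The forward primer binds at positions 5–18; the product's 3' end on the top strand is position 89.
The reverse primer anneals to the top strand over positions 70–89, i.e. to TTTATTGACCCGAGCTAGCC.
Its sequence written 5'→3' is the reverse complement: GGCTAGCTCGGGTCAATAAA.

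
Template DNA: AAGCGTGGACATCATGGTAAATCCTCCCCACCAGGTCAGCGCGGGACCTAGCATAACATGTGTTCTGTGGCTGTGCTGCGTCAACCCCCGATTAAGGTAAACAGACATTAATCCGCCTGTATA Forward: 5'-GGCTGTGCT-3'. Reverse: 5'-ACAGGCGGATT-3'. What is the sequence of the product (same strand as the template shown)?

5'-GGCTGTGCTGCGTCAACCCCCGATTAAGGTAAACAGACATTAATCCGCCTGT-3'

The forward primer matches the template at positions 69–77.
Reverse complement of the reverse primer: AATCCGCCTGT. This occurs on the top strand at positions 110–120.
The product is the template from position 69 through 120 (52 bp).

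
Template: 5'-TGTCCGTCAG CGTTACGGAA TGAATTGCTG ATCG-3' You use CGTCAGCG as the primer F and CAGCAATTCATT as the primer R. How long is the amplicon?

The forward primer matches the template at positions 5–12.
Reverse complement of the reverse primer: AATGAATTGCTG. This occurs on the top strand at positions 19–30.
Amplicon spans positions 5–30: 26 bp.

26 bp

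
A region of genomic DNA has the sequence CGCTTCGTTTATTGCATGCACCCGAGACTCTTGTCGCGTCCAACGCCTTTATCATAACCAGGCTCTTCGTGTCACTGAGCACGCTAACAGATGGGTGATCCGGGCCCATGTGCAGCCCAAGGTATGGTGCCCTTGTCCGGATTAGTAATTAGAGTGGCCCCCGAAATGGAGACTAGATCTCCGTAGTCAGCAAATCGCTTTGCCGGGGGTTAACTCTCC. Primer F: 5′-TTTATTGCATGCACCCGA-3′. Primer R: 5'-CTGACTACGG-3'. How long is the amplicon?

Scanning the template, TTTATTGCATGCACCCGA occurs at positions 8–25; this primer anneals to the bottom strand there with its 3' end pointing downstream.
Reverse complement of the reverse primer: CCGTAGTCAG. This occurs on the top strand at positions 181–190.
The product runs from position 8 to position 190, so its length is 190 − 8 + 1 = 183 bp.

183 bp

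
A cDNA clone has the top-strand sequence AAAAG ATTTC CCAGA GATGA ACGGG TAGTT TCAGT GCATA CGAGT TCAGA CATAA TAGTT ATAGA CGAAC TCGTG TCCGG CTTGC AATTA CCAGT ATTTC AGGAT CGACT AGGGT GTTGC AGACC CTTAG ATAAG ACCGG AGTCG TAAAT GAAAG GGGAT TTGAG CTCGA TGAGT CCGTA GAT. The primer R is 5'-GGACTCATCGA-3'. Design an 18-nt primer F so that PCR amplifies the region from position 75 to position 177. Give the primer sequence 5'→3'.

5'-GTCCGGCTTGCAATTACC-3'

The reverse primer's reverse complement TCGATGAGTCC matches the template at positions 167–177; the product starts at position 75.
The forward primer is identical to the top strand over positions 75–92: GTCCGGCTTGCAATTACC.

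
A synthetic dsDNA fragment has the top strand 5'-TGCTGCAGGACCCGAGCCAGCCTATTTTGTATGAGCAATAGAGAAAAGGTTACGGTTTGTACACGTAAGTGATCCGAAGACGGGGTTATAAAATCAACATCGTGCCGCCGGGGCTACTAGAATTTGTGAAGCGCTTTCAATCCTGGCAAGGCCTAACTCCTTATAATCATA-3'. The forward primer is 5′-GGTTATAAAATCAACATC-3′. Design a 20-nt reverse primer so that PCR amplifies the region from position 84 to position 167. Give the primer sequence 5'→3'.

5'-ATTATAAGGAGTTAGGCCTT-3'

The product's 3' end on the top strand is position 167.
The reverse primer anneals to the top strand over positions 148–167, i.e. to AAGGCCTAACTCCTTATAAT.
Its sequence written 5'→3' is the reverse complement: ATTATAAGGAGTTAGGCCTT.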